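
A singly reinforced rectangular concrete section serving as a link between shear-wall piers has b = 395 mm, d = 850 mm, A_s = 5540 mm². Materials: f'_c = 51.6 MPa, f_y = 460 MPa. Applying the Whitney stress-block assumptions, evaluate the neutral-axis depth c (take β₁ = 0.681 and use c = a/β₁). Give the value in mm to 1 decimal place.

T = A_s f_y = 5540 × 460 = 2548400 N = 2548.4 kN.
Setting C = 0.85 f'_c a b equal to T: a = 2548400/(0.85 × 51.6 × 395) = 147.096 mm.
With β₁ = 0.681, c = a/β₁ = 147.096/0.681 = 216.0 mm.

c ≈ 216.0 mm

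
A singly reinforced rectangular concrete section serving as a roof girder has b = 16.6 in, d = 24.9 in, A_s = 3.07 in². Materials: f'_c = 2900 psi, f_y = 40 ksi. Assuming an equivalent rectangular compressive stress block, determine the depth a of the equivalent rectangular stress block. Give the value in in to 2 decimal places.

T = A_s f_y = 3.07 × 40 = 122.8 kips.
a = T/(0.85 f'_c b) = 122.8/(0.85 × 2.9 × 16.6) = 3.00 in.

a ≈ 3.00 in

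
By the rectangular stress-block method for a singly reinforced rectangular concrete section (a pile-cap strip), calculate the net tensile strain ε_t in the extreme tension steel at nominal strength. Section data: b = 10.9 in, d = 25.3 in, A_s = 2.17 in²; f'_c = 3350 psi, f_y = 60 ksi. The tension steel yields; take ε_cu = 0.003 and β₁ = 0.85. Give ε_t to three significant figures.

ε_t ≈ 0.0124

a = A_s f_y/(0.85 f'_c b) = 4.195 in.
β₁ = 0.85, so c = a/β₁ = 4.195/0.85 = 4.935 in.
From the linear strain diagram with ε_cu = 0.003: ε_t = 0.003 (d − c)/c = 0.003 × (25.3 − 4.935)/4.935 = 0.0124.
Since ε_t ≥ 0.005, the section is tension-controlled.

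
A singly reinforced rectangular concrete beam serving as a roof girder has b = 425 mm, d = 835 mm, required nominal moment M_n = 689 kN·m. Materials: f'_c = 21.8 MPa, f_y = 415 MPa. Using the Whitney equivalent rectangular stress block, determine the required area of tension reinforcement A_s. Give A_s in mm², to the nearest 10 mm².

A_s ≈ 2130 mm²

With M_n = 0.85 f'_c a b (d − a/2), solve the quadratic for a:
a = d − √(d² − 2M_n/(0.85 f'_c b)) = 835 − √(835² − 2 × 689×10⁶/(0.85 × 21.8 × 425)) = 112.33 mm.
A_s = 0.85 f'_c a b / f_y = 0.85 × 21.8 × 112.33 × 425 / 415 = 2131.6 mm².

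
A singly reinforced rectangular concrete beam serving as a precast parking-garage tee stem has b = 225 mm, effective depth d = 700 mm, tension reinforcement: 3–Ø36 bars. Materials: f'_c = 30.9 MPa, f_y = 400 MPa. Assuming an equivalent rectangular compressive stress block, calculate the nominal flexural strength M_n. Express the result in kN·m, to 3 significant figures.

A_s = 3 × 1018 = 3054 mm².
T = A_s f_y = 3054 × 400 = 1221600 N = 1221.6 kN.
From C = T: a = T/(0.85 f'_c b) = 1221600/(0.85 × 30.9 × 225) = 206.71 mm.
M_n = T(d − a/2) = 1221.6 kN × (700 − 103.355) mm = 728.86 kN·m.

M_n ≈ 729 kN·m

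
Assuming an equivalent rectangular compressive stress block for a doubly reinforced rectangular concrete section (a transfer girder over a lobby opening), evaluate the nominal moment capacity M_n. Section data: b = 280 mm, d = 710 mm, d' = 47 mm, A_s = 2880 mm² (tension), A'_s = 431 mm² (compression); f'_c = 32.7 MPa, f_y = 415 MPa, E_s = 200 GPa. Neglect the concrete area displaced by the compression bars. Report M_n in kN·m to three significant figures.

M_n ≈ 774 kN·m

Assume both tension and compression steel yield.
Net tension couple steel: A_s − A'_s = 2449 mm².
a = (A_s − A'_s) f_y / (0.85 f'_c b) = 1016335/(0.85 × 32.7 × 280) = 130.59 mm.
c = a/β₁ = 130.59/0.816 = 160.04 mm; ε'_s = 0.003(c − d')/c = 0.0021 ≥ f_y/E_s = 0.0021, so compression steel does yield.
M_n = (A_s − A'_s) f_y (d − a/2) + A'_s f_y (d − d') = [1016335 × (710 − 65.295) + 178865 × (710 − 47)] × 10⁻⁶ = 655.24 + 118.59 = 773.83 kN·m.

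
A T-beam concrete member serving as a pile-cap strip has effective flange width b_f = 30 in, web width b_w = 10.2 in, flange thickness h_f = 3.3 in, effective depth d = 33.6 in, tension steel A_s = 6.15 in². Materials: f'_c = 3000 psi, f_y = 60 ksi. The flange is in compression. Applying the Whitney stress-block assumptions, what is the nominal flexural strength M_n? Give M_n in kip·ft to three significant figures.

M_n ≈ 945 kip·ft

Tension: T = A_s f_y = 6.15 × 60 = 369 kips.
Try a within the flange: a = T/(0.85 f'_c b_f) = 369/(0.85 × 3 × 30) = 4.824 in.
a = 4.824 > h_f = 3.3 in: the block extends into the web. Split into flange-overhang and web parts.
C_f = 0.85 f'_c (b_f − b_w) h_f = 0.85 × 3 × (30 − 10.2) × 3.3 = 166.6 kips.
Remaining web compression depth: a_w = (T − C_f)/(0.85 f'_c b_w) = (369 − 166.6)/(0.85 × 3 × 10.2) = 7.782 in.
M_n = C_f(d − h_f/2) + (T − C_f)(d − a_w/2) = 166.6 × (33.6 − 1.65) + 202.4 × (33.6 − 3.891) = 5322.9 + 6013.1 = 11336.0 kip·in.
M_n = 11336.0/12 = 944.67 kip·ft.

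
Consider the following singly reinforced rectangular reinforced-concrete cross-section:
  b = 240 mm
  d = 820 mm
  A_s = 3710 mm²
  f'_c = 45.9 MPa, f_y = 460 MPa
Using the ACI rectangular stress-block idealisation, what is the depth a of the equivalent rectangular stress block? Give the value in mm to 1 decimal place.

a ≈ 182.3 mm

T = A_s f_y = 3710 × 460 = 1706600 N = 1706.6 kN.
Setting C = 0.85 f'_c a b equal to T: a = 1706600/(0.85 × 45.9 × 240) = 182.3 mm.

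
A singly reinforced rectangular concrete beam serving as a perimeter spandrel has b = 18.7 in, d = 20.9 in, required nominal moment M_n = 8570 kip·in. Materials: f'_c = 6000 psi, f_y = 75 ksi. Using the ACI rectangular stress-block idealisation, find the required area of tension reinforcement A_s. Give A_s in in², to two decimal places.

From M_n = 0.85 f'_c a b (d − a/2):
a = d − √(d² − 2M_n/(0.85 f'_c b)) = 20.9 − √(20.9² − 2 × 8570/(0.85 × 6 × 18.7)) = 4.866 in.
A_s = 0.85 f'_c a b / f_y = 0.85 × 6 × 4.866 × 18.7 / 75 = 6.188 in².

A_s ≈ 6.19 in²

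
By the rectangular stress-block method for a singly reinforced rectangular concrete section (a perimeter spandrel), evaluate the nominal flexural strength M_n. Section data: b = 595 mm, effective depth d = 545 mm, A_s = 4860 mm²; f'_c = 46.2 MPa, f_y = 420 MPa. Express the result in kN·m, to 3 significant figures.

T = A_s f_y = 4860 × 420 = 2041200 N = 2041.2 kN.
From C = T: a = T/(0.85 f'_c b) = 2041200/(0.85 × 46.2 × 595) = 87.36 mm.
M_n = T(d − a/2) = 2041.2 kN × (545 − 43.68) mm = 1023.29 kN·m.

M_n ≈ 1020 kN·m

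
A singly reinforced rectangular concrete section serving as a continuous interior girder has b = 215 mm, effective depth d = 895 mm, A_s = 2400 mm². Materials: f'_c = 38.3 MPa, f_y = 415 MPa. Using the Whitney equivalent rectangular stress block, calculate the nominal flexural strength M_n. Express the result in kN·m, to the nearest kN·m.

M_n ≈ 821 kN·m

T = A_s f_y = 2400 × 415 = 996000 N = 996 kN.
From C = T: a = T/(0.85 f'_c b) = 996000/(0.85 × 38.3 × 215) = 142.30 mm.
M_n = T(d − a/2) = 996 kN × (895 − 71.15) mm = 820.55 kN·m.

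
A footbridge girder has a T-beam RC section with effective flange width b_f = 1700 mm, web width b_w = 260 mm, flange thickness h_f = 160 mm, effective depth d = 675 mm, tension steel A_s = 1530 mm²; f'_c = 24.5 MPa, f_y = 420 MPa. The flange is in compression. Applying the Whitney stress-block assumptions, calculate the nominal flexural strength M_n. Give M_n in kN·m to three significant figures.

Tension: T = A_s f_y = 1530 × 420 = 642600 N.
Try a within the flange: a = T/(0.85 f'_c b_f) = 642600/(0.85 × 24.5 × 1700) = 18.15 mm.
Since a = 18.15 ≤ h_f = 160 mm, the stress block lies entirely in the flange; analyse as a rectangular beam of width b_f.
M_n = T(d − a/2) = 642600 × (675 − 9.075) = 427.92 × 10⁶ N·mm.
M_n = 427.92 kN·m.

M_n ≈ 428 kN·m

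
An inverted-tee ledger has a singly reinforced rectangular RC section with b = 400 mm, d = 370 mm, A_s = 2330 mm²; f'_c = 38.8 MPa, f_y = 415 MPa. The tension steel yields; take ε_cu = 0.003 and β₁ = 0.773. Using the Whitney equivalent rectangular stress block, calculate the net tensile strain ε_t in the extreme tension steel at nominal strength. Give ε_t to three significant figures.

a = A_s f_y/(0.85 f'_c b) = 73.30 mm.
β₁ = 0.773, so c = a/β₁ = 73.30/0.773 = 94.83 mm.
From the linear strain diagram with ε_cu = 0.003: ε_t = 0.003 (d − c)/c = 0.003 × (370 − 94.83)/94.83 = 0.00871.
Since ε_t ≥ 0.005, the section is tension-controlled.

ε_t ≈ 0.00871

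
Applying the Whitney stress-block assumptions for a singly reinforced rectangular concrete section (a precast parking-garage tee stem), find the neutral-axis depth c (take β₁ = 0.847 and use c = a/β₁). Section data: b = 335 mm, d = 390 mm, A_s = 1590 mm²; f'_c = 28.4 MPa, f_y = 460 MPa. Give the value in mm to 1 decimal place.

c ≈ 106.8 mm

T = A_s f_y = 1590 × 460 = 731400 N = 731.4 kN.
Setting C = 0.85 f'_c a b equal to T: a = 731400/(0.85 × 28.4 × 335) = 90.443 mm.
With β₁ = 0.847, c = a/β₁ = 90.443/0.847 = 106.8 mm.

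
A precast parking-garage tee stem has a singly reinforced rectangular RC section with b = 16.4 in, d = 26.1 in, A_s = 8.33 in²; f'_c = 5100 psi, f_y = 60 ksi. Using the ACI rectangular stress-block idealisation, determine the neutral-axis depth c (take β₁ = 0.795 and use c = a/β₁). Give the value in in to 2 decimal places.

c ≈ 8.84 in

T = A_s f_y = 8.33 × 60 = 499.8 kips.
a = T/(0.85 f'_c b) = 499.8/(0.85 × 5.1 × 16.4) = 7.0301 in.
With β₁ = 0.795, c = a/β₁ = 7.0301/0.795 = 8.84 in.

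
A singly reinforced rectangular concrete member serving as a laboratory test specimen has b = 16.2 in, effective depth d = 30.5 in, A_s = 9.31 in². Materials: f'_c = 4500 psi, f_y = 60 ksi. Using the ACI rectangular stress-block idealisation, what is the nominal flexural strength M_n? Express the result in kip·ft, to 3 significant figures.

T = A_s f_y = 9.31 × 60 = 558.6 kips.
a = T/(0.85 f'_c b) = 558.6/(0.85 × 4.5 × 16.2) = 9.015 in.
M_n = T(d − a/2) = 558.6 × (30.5 − 4.5075) = 14519.4 kip·in = 14519.4/12 = 1209.95 kip·ft.

M_n ≈ 1210 kip·ft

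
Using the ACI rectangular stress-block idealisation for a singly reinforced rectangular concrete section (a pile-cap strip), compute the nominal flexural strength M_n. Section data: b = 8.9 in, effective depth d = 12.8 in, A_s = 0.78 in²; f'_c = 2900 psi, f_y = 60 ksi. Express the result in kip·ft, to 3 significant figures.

T = A_s f_y = 0.78 × 60 = 46.8 kips.
a = T/(0.85 f'_c b) = 46.8/(0.85 × 2.9 × 8.9) = 2.133 in.
M_n = T(d − a/2) = 46.8 × (12.8 − 1.0665) = 549.1 kip·in = 549.1/12 = 45.76 kip·ft.

M_n ≈ 45.8 kip·ft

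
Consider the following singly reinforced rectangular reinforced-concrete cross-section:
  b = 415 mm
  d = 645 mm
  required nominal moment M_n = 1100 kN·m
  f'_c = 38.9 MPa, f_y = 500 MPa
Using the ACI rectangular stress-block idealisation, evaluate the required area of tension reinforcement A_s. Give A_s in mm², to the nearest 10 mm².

A_s ≈ 3820 mm²

With M_n = 0.85 f'_c a b (d − a/2), solve the quadratic for a:
a = d − √(d² − 2M_n/(0.85 f'_c b)) = 645 − √(645² − 2 × 1100×10⁶/(0.85 × 38.9 × 415)) = 139.33 mm.
A_s = 0.85 f'_c a b / f_y = 0.85 × 38.9 × 139.33 × 415 / 500 = 3823.8 mm².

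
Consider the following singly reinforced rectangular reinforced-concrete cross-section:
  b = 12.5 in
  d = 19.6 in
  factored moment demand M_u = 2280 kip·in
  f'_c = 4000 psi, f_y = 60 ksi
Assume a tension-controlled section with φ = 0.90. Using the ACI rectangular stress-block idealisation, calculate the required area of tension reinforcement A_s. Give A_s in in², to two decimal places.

M_n = M_u/φ = 2280/0.90 = 2533.33 kip·in.
From M_n = 0.85 f'_c a b (d − a/2):
a = d − √(d² − 2M_n/(0.85 f'_c b)) = 19.6 − √(19.6² − 2 × 2533.33/(0.85 × 4 × 12.5)) = 3.323 in.
A_s = 0.85 f'_c a b / f_y = 0.85 × 4 × 3.323 × 12.5 / 60 = 2.354 in².

A_s ≈ 2.35 in²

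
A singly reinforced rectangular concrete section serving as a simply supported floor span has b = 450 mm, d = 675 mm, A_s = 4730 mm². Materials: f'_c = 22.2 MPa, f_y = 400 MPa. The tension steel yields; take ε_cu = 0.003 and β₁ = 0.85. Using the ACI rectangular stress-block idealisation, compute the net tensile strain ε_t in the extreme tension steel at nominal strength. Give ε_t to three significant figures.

ε_t ≈ 0.00473

a = A_s f_y/(0.85 f'_c b) = 222.81 mm.
β₁ = 0.85, so c = a/β₁ = 222.81/0.85 = 262.13 mm.
From the linear strain diagram with ε_cu = 0.003: ε_t = 0.003 (d − c)/c = 0.003 × (675 − 262.13)/262.13 = 0.00473.
ε_t is between 0.004 and 0.005 — transition zone.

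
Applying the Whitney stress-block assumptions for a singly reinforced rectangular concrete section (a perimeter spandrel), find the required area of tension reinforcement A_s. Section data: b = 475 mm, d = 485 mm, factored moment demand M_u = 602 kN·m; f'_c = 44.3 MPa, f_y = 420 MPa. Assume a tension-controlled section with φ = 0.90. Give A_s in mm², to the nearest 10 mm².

M_n = M_u/φ = 602/0.90 = 668.889 kN·m.
With M_n = 0.85 f'_c a b (d − a/2), solve the quadratic for a:
a = d − √(d² − 2M_n/(0.85 f'_c b)) = 485 − √(485² − 2 × 668.889×10⁶/(0.85 × 44.3 × 475)) = 84.46 mm.
A_s = 0.85 f'_c a b / f_y = 0.85 × 44.3 × 84.46 × 475 / 420 = 3596.8 mm².

A_s ≈ 3600 mm²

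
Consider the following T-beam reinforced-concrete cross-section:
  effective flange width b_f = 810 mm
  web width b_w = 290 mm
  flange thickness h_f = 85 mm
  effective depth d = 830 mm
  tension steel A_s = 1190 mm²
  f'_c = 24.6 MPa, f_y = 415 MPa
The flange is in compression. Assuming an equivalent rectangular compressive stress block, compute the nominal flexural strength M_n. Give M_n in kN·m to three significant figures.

Tension: T = A_s f_y = 1190 × 415 = 493850 N.
Try a within the flange: a = T/(0.85 f'_c b_f) = 493850/(0.85 × 24.6 × 810) = 29.16 mm.
Since a = 29.16 ≤ h_f = 85 mm, the stress block lies entirely in the flange; analyse as a rectangular beam of width b_f.
M_n = T(d − a/2) = 493850 × (830 − 14.58) = 402.70 × 10⁶ N·mm.
M_n = 402.70 kN·m.

M_n ≈ 403 kN·m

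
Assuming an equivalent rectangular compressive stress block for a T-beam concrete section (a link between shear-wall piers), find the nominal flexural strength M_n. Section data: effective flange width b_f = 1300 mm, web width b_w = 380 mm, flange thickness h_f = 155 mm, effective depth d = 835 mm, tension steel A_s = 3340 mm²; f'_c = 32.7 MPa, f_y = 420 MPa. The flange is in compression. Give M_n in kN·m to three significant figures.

Tension: T = A_s f_y = 3340 × 420 = 1402800 N.
Try a within the flange: a = T/(0.85 f'_c b_f) = 1402800/(0.85 × 32.7 × 1300) = 38.82 mm.
Since a = 38.82 ≤ h_f = 155 mm, the stress block lies entirely in the flange; analyse as a rectangular beam of width b_f.
M_n = T(d − a/2) = 1402800 × (835 − 19.41) = 1144.11 × 10⁶ N·mm.
M_n = 1144.11 kN·m.

M_n ≈ 1140 kN·m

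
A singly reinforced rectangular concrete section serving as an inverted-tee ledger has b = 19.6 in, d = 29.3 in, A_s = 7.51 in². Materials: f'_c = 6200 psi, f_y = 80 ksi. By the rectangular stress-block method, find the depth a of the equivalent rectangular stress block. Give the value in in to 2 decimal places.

T = A_s f_y = 7.51 × 80 = 600.8 kips.
a = T/(0.85 f'_c b) = 600.8/(0.85 × 6.2 × 19.6) = 5.82 in.

a ≈ 5.82 in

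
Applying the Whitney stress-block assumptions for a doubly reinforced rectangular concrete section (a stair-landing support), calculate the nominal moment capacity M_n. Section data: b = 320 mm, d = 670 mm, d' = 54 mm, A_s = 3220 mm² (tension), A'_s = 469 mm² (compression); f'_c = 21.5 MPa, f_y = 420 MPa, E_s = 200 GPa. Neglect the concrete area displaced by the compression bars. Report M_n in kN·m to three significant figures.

Assume both tension and compression steel yield.
Net tension couple steel: A_s − A'_s = 2751 mm².
a = (A_s − A'_s) f_y / (0.85 f'_c b) = 1155420/(0.85 × 21.5 × 320) = 197.58 mm.
c = a/β₁ = 197.58/0.85 = 232.45 mm; ε'_s = 0.003(c − d')/c = 0.0023 ≥ f_y/E_s = 0.0021, so compression steel does yield.
M_n = (A_s − A'_s) f_y (d − a/2) + A'_s f_y (d − d') = [1155420 × (670 − 98.79) + 196980 × (670 − 54)] × 10⁻⁶ = 659.99 + 121.34 = 781.33 kN·m.

M_n ≈ 781 kN·m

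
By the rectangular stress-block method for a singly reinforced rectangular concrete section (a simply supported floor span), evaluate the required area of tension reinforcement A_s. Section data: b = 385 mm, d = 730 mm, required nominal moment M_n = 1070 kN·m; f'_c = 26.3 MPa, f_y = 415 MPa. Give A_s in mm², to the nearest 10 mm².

With M_n = 0.85 f'_c a b (d − a/2), solve the quadratic for a:
a = d − √(d² − 2M_n/(0.85 f'_c b)) = 730 − √(730² − 2 × 1070×10⁶/(0.85 × 26.3 × 385)) = 196.84 mm.
A_s = 0.85 f'_c a b / f_y = 0.85 × 26.3 × 196.84 × 385 / 415 = 4082.3 mm².

A_s ≈ 4080 mm²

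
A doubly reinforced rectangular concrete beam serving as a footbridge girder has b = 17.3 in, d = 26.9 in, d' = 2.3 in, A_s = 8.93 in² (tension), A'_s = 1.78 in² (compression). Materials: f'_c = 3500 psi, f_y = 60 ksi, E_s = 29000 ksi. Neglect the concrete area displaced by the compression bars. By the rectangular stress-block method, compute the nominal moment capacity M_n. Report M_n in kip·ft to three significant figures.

M_n ≈ 1030 kip·ft

Assume both steels yield.
a = (A_s − A'_s) f_y/(0.85 f'_c b) = (8.93 − 1.78) × 60/(0.85 × 3.5 × 17.3) = 8.335 in.
c = a/β₁ = 8.335/0.85 = 9.806 in; ε'_s = 0.003(c − d')/c = 0.0023 ≥ ε_y = 0.0021, so the compression steel yields.
M_n = (A_s − A'_s) f_y (d − a/2) + A'_s f_y (d − d') = 429 × (26.9 − 4.1675) + 106.8 × (26.9 − 2.3) = 9752.2 + 2627.3 = 12379.5 kip·in = 12379.5/12 = 1031.63 kip·ft.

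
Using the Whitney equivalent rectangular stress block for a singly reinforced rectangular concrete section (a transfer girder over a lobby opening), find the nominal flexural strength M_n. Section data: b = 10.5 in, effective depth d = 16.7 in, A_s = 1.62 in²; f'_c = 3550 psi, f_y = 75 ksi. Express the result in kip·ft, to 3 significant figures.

M_n ≈ 150 kip·ft

T = A_s f_y = 1.62 × 75 = 121.5 kips.
a = T/(0.85 f'_c b) = 121.5/(0.85 × 3.55 × 10.5) = 3.835 in.
M_n = T(d − a/2) = 121.5 × (16.7 − 1.9175) = 1796.1 kip·in = 1796.1/12 = 149.68 kip·ft.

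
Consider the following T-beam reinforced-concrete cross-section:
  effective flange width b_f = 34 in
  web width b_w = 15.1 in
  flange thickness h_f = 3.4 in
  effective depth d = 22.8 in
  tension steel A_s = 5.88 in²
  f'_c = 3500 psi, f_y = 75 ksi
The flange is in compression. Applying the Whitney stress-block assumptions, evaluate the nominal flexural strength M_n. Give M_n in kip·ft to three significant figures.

M_n ≈ 753 kip·ft

Tension: T = A_s f_y = 5.88 × 75 = 441 kips.
Try a within the flange: a = T/(0.85 f'_c b_f) = 441/(0.85 × 3.5 × 34) = 4.360 in.
a = 4.360 > h_f = 3.4 in: the block extends into the web. Split into flange-overhang and web parts.
C_f = 0.85 f'_c (b_f − b_w) h_f = 0.85 × 3.5 × (34 − 15.1) × 3.4 = 191.2 kips.
Remaining web compression depth: a_w = (T − C_f)/(0.85 f'_c b_w) = (441 − 191.2)/(0.85 × 3.5 × 15.1) = 5.561 in.
M_n = C_f(d − h_f/2) + (T − C_f)(d − a_w/2) = 191.2 × (22.8 − 1.7) + 249.8 × (22.8 − 2.7805) = 4034.3 + 5000.9 = 9035.2 kip·in.
M_n = 9035.2/12 = 752.93 kip·ft.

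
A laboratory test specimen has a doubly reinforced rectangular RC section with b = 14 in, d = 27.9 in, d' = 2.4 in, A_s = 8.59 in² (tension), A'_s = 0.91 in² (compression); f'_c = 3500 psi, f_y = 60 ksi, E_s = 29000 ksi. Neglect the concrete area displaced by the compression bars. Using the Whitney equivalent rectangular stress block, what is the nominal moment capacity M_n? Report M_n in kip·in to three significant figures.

M_n ≈ 11700 kip·in

Assume both steels yield.
a = (A_s − A'_s) f_y/(0.85 f'_c b) = (8.59 − 0.91) × 60/(0.85 × 3.5 × 14) = 11.064 in.
c = a/β₁ = 11.064/0.85 = 13.016 in; ε'_s = 0.003(c − d')/c = 0.0024 ≥ ε_y = 0.0021, so the compression steel yields.
M_n = (A_s − A'_s) f_y (d − a/2) + A'_s f_y (d − d') = 460.8 × (27.9 − 5.532) + 54.6 × (27.9 − 2.4) = 10307.2 + 1392.3 = 11699.5 kip·in.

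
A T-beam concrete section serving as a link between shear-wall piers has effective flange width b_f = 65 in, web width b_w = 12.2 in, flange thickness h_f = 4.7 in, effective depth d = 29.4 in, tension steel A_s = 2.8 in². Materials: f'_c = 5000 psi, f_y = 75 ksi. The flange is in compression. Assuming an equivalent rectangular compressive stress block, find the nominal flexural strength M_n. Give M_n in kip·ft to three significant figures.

Tension: T = A_s f_y = 2.8 × 75 = 210 kips.
Try a within the flange: a = T/(0.85 f'_c b_f) = 210/(0.85 × 5 × 65) = 0.760 in.
Since a = 0.760 ≤ h_f = 4.7 in, the stress block lies entirely in the flange; analyse as a rectangular beam of width b_f.
M_n = T(d − a/2) = 210 × (29.4 − 0.38) = 6094.2 kip·in.
M_n = 6094.2/12 = 507.85 kip·ft.

M_n ≈ 508 kip·ft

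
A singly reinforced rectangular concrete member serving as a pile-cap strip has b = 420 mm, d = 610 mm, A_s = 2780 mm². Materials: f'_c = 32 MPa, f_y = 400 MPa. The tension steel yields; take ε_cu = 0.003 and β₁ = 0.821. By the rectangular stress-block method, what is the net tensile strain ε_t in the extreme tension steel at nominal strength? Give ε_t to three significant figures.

a = A_s f_y/(0.85 f'_c b) = 97.34 mm.
β₁ = 0.821, so c = a/β₁ = 97.34/0.821 = 118.56 mm.
From the linear strain diagram with ε_cu = 0.003: ε_t = 0.003 (d − c)/c = 0.003 × (610 − 118.56)/118.56 = 0.0124.
Since ε_t ≥ 0.005, the section is tension-controlled.

ε_t ≈ 0.0124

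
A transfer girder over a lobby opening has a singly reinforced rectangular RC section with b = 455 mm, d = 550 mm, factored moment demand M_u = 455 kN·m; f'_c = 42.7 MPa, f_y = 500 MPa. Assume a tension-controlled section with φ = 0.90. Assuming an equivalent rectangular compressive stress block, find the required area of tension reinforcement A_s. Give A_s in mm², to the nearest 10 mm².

M_n = M_u/φ = 455/0.90 = 505.556 kN·m.
With M_n = 0.85 f'_c a b (d − a/2), solve the quadratic for a:
a = d − √(d² − 2M_n/(0.85 f'_c b)) = 550 − √(550² − 2 × 505.556×10⁶/(0.85 × 42.7 × 455)) = 58.80 mm.
A_s = 0.85 f'_c a b / f_y = 0.85 × 42.7 × 58.80 × 455 / 500 = 1942.1 mm².

A_s ≈ 1940 mm²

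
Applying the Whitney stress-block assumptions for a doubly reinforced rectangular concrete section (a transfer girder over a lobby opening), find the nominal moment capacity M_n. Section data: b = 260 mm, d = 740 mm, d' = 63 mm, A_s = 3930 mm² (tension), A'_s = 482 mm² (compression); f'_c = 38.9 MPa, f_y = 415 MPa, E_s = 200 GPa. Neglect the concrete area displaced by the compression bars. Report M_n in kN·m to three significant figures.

M_n ≈ 1080 kN·m

Assume both tension and compression steel yield.
Net tension couple steel: A_s − A'_s = 3448 mm².
a = (A_s − A'_s) f_y / (0.85 f'_c b) = 1430920/(0.85 × 38.9 × 260) = 166.45 mm.
c = a/β₁ = 166.45/0.772 = 215.61 mm; ε'_s = 0.003(c − d')/c = 0.0021 ≥ f_y/E_s = 0.0021, so compression steel does yield.
M_n = (A_s − A'_s) f_y (d − a/2) + A'_s f_y (d − d') = [1430920 × (740 − 83.225) + 200030 × (740 − 63)] × 10⁻⁶ = 939.79 + 135.42 = 1075.21 kN·m.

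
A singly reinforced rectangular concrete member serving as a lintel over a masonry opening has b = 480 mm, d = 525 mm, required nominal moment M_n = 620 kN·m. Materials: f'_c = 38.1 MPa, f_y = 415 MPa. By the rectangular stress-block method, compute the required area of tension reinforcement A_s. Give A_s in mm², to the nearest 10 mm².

With M_n = 0.85 f'_c a b (d − a/2), solve the quadratic for a:
a = d − √(d² − 2M_n/(0.85 f'_c b)) = 525 − √(525² − 2 × 620×10⁶/(0.85 × 38.1 × 480)) = 82.44 mm.
A_s = 0.85 f'_c a b / f_y = 0.85 × 38.1 × 82.44 × 480 / 415 = 3088.0 mm².

A_s ≈ 3090 mm²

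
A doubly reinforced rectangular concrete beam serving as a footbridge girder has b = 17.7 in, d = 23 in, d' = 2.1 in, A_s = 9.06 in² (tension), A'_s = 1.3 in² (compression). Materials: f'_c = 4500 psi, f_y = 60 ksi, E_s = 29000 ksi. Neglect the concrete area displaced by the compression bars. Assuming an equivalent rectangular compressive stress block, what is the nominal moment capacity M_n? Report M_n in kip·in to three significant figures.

Assume both steels yield.
a = (A_s − A'_s) f_y/(0.85 f'_c b) = (9.06 − 1.3) × 60/(0.85 × 4.5 × 17.7) = 6.877 in.
c = a/β₁ = 6.877/0.825 = 8.336 in; ε'_s = 0.003(c − d')/c = 0.0022 ≥ ε_y = 0.0021, so the compression steel yields.
M_n = (A_s − A'_s) f_y (d − a/2) + A'_s f_y (d − d') = 465.6 × (23 − 3.4385) + 78 × (23 − 2.1) = 9107.8 + 1630.2 = 10738.0 kip·in.

M_n ≈ 10700 kip·in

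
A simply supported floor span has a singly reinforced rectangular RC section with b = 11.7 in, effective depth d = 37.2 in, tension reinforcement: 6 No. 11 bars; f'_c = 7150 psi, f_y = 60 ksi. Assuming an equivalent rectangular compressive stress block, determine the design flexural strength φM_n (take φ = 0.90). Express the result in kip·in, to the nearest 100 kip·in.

φM_n ≈ 16800 kip·in

A_s = 6 × 1.56 = 9.36 in².
T = A_s f_y = 9.36 × 60 = 561.6 kips.
a = T/(0.85 f'_c b) = 561.6/(0.85 × 7.15 × 11.7) = 7.898 in.
M_n = T(d − a/2) = 561.6 × (37.2 − 3.949) = 18673.8 kip·in.
φM_n = 0.90 × 18673.8 = 16806.4 kip·in.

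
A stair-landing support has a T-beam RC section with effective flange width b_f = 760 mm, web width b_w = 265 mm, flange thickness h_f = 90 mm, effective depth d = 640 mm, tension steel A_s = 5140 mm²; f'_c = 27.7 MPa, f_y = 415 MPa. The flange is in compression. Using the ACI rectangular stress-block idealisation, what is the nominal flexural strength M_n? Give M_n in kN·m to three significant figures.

M_n ≈ 1220 kN·m

Tension: T = A_s f_y = 5140 × 415 = 2133100 N.
Try a within the flange: a = T/(0.85 f'_c b_f) = 2133100/(0.85 × 27.7 × 760) = 119.21 mm.
a = 119.21 > h_f = 90 mm: the block extends into the web. Split into flange-overhang and web parts.
C_f = 0.85 f'_c (b_f − b_w) h_f = 0.85 × 27.7 × (760 − 265) × 90 = 1048930 N.
Remaining web compression depth: a_w = (T − C_f)/(0.85 f'_c b_w) = (2133100 − 1048930)/(0.85 × 27.7 × 265) = 173.76 mm.
M_n = C_f(d − h_f/2) + (T − C_f)(d − a_w/2) = 1048930 × (640 − 45) + 1084170 × (640 − 86.88) = 624.11 + 599.68 = 1223.79 × 10⁶ N·mm.
M_n = 1223.79 kN·m.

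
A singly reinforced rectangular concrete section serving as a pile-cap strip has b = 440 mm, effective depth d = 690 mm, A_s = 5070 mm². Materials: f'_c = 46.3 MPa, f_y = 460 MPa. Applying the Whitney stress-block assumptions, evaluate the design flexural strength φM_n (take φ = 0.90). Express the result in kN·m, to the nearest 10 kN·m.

φM_n ≈ 1310 kN·m

T = A_s f_y = 5070 × 460 = 2332200 N = 2332.2 kN.
From C = T: a = T/(0.85 f'_c b) = 2332200/(0.85 × 46.3 × 440) = 134.68 mm.
M_n = T(d − a/2) = 2332.2 kN × (690 − 67.34) mm = 1452.17 kN·m.
φM_n = 0.90 × 1452.17 = 1306.95 kN·m.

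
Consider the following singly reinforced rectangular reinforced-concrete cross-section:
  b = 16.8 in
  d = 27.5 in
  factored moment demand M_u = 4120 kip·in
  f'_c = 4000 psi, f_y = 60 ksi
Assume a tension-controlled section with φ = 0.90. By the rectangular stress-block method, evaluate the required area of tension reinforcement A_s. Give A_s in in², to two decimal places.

A_s ≈ 2.94 in²

M_n = M_u/φ = 4120/0.90 = 4577.78 kip·in.
From M_n = 0.85 f'_c a b (d − a/2):
a = d − √(d² − 2M_n/(0.85 f'_c b)) = 27.5 − √(27.5² − 2 × 4577.78/(0.85 × 4 × 16.8)) = 3.088 in.
A_s = 0.85 f'_c a b / f_y = 0.85 × 4 × 3.088 × 16.8 / 60 = 2.940 in².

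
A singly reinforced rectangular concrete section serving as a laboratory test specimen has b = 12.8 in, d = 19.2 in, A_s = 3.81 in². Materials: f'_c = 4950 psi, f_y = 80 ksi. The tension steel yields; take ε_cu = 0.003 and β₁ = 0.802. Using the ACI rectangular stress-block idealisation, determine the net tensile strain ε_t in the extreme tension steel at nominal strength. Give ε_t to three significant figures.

ε_t ≈ 0.00516

a = A_s f_y/(0.85 f'_c b) = 5.660 in.
β₁ = 0.802, so c = a/β₁ = 5.660/0.802 = 7.057 in.
From the linear strain diagram with ε_cu = 0.003: ε_t = 0.003 (d − c)/c = 0.003 × (19.2 − 7.057)/7.057 = 0.00516.
Since ε_t ≥ 0.005, the section is tension-controlled.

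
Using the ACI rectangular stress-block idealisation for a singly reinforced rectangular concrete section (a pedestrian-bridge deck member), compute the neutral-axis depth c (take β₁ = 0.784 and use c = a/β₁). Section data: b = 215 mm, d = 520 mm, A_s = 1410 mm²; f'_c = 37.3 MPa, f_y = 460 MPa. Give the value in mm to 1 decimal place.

T = A_s f_y = 1410 × 460 = 648600 N = 648.6 kN.
Setting C = 0.85 f'_c a b equal to T: a = 648600/(0.85 × 37.3 × 215) = 95.150 mm.
With β₁ = 0.784, c = a/β₁ = 95.150/0.784 = 121.4 mm.

c ≈ 121.4 mm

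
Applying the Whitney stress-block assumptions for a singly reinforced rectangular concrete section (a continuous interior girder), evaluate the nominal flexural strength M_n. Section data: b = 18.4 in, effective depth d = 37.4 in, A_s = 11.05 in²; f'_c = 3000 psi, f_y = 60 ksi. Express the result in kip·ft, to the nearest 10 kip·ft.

M_n ≈ 1680 kip·ft

T = A_s f_y = 11.05 × 60 = 663 kips.
a = T/(0.85 f'_c b) = 663/(0.85 × 3 × 18.4) = 14.130 in.
M_n = T(d − a/2) = 663 × (37.4 − 7.065) = 20112.1 kip·in = 20112.1/12 = 1676.01 kip·ft.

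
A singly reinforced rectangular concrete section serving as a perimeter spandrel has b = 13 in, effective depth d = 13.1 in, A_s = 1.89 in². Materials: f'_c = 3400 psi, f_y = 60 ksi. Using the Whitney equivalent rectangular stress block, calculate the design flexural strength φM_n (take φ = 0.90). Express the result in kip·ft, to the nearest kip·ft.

T = A_s f_y = 1.89 × 60 = 113.4 kips.
a = T/(0.85 f'_c b) = 113.4/(0.85 × 3.4 × 13) = 3.018 in.
M_n = T(d − a/2) = 113.4 × (13.1 − 1.509) = 1314.4 kip·in = 1314.4/12 = 109.53 kip·ft.
φM_n = 0.90 × 109.53 = 98.58 kip·ft.

φM_n ≈ 99 kip·ft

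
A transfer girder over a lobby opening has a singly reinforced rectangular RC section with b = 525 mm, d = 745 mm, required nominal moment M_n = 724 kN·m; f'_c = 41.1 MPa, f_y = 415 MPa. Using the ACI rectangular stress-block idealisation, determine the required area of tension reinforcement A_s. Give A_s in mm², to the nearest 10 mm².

A_s ≈ 2430 mm²

With M_n = 0.85 f'_c a b (d − a/2), solve the quadratic for a:
a = d − √(d² − 2M_n/(0.85 f'_c b)) = 745 − √(745² − 2 × 724×10⁶/(0.85 × 41.1 × 525)) = 55.02 mm.
A_s = 0.85 f'_c a b / f_y = 0.85 × 41.1 × 55.02 × 525 / 415 = 2431.6 mm².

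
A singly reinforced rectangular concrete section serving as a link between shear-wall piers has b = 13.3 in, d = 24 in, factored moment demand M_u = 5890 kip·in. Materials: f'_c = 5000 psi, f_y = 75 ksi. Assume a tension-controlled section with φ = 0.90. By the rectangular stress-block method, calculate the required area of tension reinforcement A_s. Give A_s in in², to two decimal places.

A_s ≈ 4.10 in²

M_n = M_u/φ = 5890/0.90 = 6544.44 kip·in.
From M_n = 0.85 f'_c a b (d − a/2):
a = d − √(d² − 2M_n/(0.85 f'_c b)) = 24 − √(24² − 2 × 6544.44/(0.85 × 5 × 13.3)) = 5.441 in.
A_s = 0.85 f'_c a b / f_y = 0.85 × 5 × 5.441 × 13.3 / 75 = 4.101 in².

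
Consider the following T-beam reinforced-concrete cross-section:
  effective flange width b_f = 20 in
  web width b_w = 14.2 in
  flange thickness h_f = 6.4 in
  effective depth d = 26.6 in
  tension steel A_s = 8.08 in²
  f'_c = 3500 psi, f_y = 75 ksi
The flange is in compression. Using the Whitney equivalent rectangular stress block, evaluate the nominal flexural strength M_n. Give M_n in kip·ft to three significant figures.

Tension: T = A_s f_y = 8.08 × 75 = 606 kips.
Try a within the flange: a = T/(0.85 f'_c b_f) = 606/(0.85 × 3.5 × 20) = 10.185 in.
a = 10.185 > h_f = 6.4 in: the block extends into the web. Split into flange-overhang and web parts.
C_f = 0.85 f'_c (b_f − b_w) h_f = 0.85 × 3.5 × (20 − 14.2) × 6.4 = 110.4 kips.
Remaining web compression depth: a_w = (T − C_f)/(0.85 f'_c b_w) = (606 − 110.4)/(0.85 × 3.5 × 14.2) = 11.732 in.
M_n = C_f(d − h_f/2) + (T − C_f)(d − a_w/2) = 110.4 × (26.6 − 3.2) + 495.6 × (26.6 − 5.866) = 2583.4 + 10275.8 = 12859.2 kip·in.
M_n = 12859.2/12 = 1071.60 kip·ft.

M_n ≈ 1070 kip·ft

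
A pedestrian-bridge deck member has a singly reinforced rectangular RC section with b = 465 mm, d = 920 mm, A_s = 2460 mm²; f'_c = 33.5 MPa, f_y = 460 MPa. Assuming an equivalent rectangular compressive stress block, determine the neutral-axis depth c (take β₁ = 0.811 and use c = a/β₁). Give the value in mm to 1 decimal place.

T = A_s f_y = 2460 × 460 = 1131600 N = 1131.6 kN.
Setting C = 0.85 f'_c a b equal to T: a = 1131600/(0.85 × 33.5 × 465) = 85.463 mm.
With β₁ = 0.811, c = a/β₁ = 85.463/0.811 = 105.4 mm.

c ≈ 105.4 mm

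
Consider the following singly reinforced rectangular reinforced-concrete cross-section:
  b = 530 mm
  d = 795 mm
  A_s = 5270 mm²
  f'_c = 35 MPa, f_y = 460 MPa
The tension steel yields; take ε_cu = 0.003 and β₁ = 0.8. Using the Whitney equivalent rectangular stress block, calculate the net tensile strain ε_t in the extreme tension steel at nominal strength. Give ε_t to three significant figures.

ε_t ≈ 0.00941

a = A_s f_y/(0.85 f'_c b) = 153.75 mm.
β₁ = 0.8, so c = a/β₁ = 153.75/0.8 = 192.19 mm.
From the linear strain diagram with ε_cu = 0.003: ε_t = 0.003 (d − c)/c = 0.003 × (795 − 192.19)/192.19 = 0.00941.
Since ε_t ≥ 0.005, the section is tension-controlled.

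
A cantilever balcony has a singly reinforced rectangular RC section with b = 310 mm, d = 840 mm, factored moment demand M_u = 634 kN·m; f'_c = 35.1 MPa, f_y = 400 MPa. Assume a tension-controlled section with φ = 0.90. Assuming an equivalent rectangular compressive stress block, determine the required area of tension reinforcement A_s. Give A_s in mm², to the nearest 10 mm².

M_n = M_u/φ = 634/0.90 = 704.444 kN·m.
With M_n = 0.85 f'_c a b (d − a/2), solve the quadratic for a:
a = d − √(d² − 2M_n/(0.85 f'_c b)) = 840 − √(840² − 2 × 704.444×10⁶/(0.85 × 35.1 × 310)) = 96.18 mm.
A_s = 0.85 f'_c a b / f_y = 0.85 × 35.1 × 96.18 × 310 / 400 = 2223.9 mm².

A_s ≈ 2220 mm²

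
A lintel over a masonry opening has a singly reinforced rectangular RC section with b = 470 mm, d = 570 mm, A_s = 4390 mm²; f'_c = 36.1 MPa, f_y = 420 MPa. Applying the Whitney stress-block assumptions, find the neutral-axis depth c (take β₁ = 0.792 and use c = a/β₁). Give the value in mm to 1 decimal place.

c ≈ 161.4 mm

T = A_s f_y = 4390 × 420 = 1843800 N = 1843.8 kN.
Setting C = 0.85 f'_c a b equal to T: a = 1843800/(0.85 × 36.1 × 470) = 127.847 mm.
With β₁ = 0.792, c = a/β₁ = 127.847/0.792 = 161.4 mm.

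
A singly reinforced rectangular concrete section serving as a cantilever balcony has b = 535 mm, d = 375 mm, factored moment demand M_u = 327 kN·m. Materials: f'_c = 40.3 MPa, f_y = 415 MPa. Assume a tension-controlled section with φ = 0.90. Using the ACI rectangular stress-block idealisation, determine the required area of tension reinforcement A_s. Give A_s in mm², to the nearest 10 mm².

M_n = M_u/φ = 327/0.90 = 363.333 kN·m.
With M_n = 0.85 f'_c a b (d − a/2), solve the quadratic for a:
a = d − √(d² − 2M_n/(0.85 f'_c b)) = 375 − √(375² − 2 × 363.333×10⁶/(0.85 × 40.3 × 535)) = 57.24 mm.
A_s = 0.85 f'_c a b / f_y = 0.85 × 40.3 × 57.24 × 535 / 415 = 2527.7 mm².

A_s ≈ 2530 mm²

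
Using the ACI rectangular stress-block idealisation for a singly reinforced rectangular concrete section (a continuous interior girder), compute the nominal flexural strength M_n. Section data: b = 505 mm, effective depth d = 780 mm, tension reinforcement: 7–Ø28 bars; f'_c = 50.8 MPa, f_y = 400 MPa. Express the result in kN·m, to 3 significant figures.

M_n ≈ 1280 kN·m

A_s = 7 × 616 = 4312 mm².
T = A_s f_y = 4312 × 400 = 1724800 N = 1724.8 kN.
From C = T: a = T/(0.85 f'_c b) = 1724800/(0.85 × 50.8 × 505) = 79.10 mm.
M_n = T(d − a/2) = 1724.8 kN × (780 − 39.55) mm = 1277.13 kN·m.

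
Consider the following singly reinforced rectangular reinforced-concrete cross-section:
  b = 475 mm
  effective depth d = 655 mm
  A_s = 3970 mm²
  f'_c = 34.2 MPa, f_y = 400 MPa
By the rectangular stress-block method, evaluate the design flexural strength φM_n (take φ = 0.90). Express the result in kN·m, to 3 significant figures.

T = A_s f_y = 3970 × 400 = 1588000 N = 1588 kN.
From C = T: a = T/(0.85 f'_c b) = 1588000/(0.85 × 34.2 × 475) = 115.00 mm.
M_n = T(d − a/2) = 1588 kN × (655 − 57.5) mm = 948.83 kN·m.
φM_n = 0.90 × 948.83 = 853.95 kN·m.

φM_n ≈ 854 kN·m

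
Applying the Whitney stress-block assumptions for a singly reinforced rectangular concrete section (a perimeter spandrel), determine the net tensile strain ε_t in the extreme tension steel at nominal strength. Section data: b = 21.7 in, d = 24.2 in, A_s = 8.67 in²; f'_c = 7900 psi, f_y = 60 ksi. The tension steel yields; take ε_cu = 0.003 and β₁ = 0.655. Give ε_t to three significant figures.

a = A_s f_y/(0.85 f'_c b) = 3.570 in.
β₁ = 0.655, so c = a/β₁ = 3.570/0.655 = 5.450 in.
From the linear strain diagram with ε_cu = 0.003: ε_t = 0.003 (d − c)/c = 0.003 × (24.2 − 5.450)/5.450 = 0.0103.
Since ε_t ≥ 0.005, the section is tension-controlled.

ε_t ≈ 0.0103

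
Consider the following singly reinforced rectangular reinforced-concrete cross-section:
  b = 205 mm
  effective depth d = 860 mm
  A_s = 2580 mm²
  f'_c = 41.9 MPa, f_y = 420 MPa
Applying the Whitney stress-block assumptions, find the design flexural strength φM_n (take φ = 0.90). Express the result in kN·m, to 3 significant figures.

T = A_s f_y = 2580 × 420 = 1083600 N = 1083.6 kN.
From C = T: a = T/(0.85 f'_c b) = 1083600/(0.85 × 41.9 × 205) = 148.42 mm.
M_n = T(d − a/2) = 1083.6 kN × (860 − 74.21) mm = 851.48 kN·m.
φM_n = 0.90 × 851.48 = 766.33 kN·m.

φM_n ≈ 766 kN·m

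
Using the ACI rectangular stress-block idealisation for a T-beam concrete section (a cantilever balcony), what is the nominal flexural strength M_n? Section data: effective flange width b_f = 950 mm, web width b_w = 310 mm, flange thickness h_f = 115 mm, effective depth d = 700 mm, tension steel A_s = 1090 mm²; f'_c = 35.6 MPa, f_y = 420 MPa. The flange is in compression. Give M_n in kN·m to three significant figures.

Tension: T = A_s f_y = 1090 × 420 = 457800 N.
Try a within the flange: a = T/(0.85 f'_c b_f) = 457800/(0.85 × 35.6 × 950) = 15.93 mm.
Since a = 15.93 ≤ h_f = 115 mm, the stress block lies entirely in the flange; analyse as a rectangular beam of width b_f.
M_n = T(d − a/2) = 457800 × (700 − 7.965) = 316.81 × 10⁶ N·mm.
M_n = 316.81 kN·m.

M_n ≈ 317 kN·m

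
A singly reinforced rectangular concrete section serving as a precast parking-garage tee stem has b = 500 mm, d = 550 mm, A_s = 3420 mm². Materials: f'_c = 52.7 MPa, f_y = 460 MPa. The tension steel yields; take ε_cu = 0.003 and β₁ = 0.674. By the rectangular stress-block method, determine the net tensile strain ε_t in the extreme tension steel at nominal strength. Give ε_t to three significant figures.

ε_t ≈ 0.0128

a = A_s f_y/(0.85 f'_c b) = 70.24 mm.
β₁ = 0.674, so c = a/β₁ = 70.24/0.674 = 104.21 mm.
From the linear strain diagram with ε_cu = 0.003: ε_t = 0.003 (d − c)/c = 0.003 × (550 − 104.21)/104.21 = 0.0128.
Since ε_t ≥ 0.005, the section is tension-controlled.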